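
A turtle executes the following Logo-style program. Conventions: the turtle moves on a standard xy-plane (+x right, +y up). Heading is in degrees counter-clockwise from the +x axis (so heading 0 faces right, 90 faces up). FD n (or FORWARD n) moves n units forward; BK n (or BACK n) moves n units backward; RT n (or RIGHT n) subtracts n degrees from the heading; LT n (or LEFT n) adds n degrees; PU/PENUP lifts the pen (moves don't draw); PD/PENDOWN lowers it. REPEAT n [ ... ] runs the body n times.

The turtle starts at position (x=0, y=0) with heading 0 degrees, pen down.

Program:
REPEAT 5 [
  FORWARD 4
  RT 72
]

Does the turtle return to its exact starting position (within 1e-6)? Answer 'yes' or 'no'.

Answer: yes

Derivation:
Executing turtle program step by step:
Start: pos=(0,0), heading=0, pen down
REPEAT 5 [
  -- iteration 1/5 --
  FD 4: (0,0) -> (4,0) [heading=0, draw]
  RT 72: heading 0 -> 288
  -- iteration 2/5 --
  FD 4: (4,0) -> (5.236,-3.804) [heading=288, draw]
  RT 72: heading 288 -> 216
  -- iteration 3/5 --
  FD 4: (5.236,-3.804) -> (2,-6.155) [heading=216, draw]
  RT 72: heading 216 -> 144
  -- iteration 4/5 --
  FD 4: (2,-6.155) -> (-1.236,-3.804) [heading=144, draw]
  RT 72: heading 144 -> 72
  -- iteration 5/5 --
  FD 4: (-1.236,-3.804) -> (0,0) [heading=72, draw]
  RT 72: heading 72 -> 0
]
Final: pos=(0,0), heading=0, 5 segment(s) drawn

Start position: (0, 0)
Final position: (0, 0)
Distance = 0; < 1e-6 -> CLOSED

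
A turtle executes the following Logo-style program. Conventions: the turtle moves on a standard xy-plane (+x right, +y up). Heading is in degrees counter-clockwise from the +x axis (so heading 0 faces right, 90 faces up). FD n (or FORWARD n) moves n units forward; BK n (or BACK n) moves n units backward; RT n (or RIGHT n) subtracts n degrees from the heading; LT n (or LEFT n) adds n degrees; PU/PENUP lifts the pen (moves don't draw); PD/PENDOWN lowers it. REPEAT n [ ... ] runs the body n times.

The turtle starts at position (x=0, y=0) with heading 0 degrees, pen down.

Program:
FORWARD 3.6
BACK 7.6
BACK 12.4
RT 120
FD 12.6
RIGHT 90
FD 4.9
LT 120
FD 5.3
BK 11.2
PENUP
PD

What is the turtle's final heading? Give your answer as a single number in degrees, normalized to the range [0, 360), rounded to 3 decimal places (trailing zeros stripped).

Answer: 270

Derivation:
Executing turtle program step by step:
Start: pos=(0,0), heading=0, pen down
FD 3.6: (0,0) -> (3.6,0) [heading=0, draw]
BK 7.6: (3.6,0) -> (-4,0) [heading=0, draw]
BK 12.4: (-4,0) -> (-16.4,0) [heading=0, draw]
RT 120: heading 0 -> 240
FD 12.6: (-16.4,0) -> (-22.7,-10.912) [heading=240, draw]
RT 90: heading 240 -> 150
FD 4.9: (-22.7,-10.912) -> (-26.944,-8.462) [heading=150, draw]
LT 120: heading 150 -> 270
FD 5.3: (-26.944,-8.462) -> (-26.944,-13.762) [heading=270, draw]
BK 11.2: (-26.944,-13.762) -> (-26.944,-2.562) [heading=270, draw]
PU: pen up
PD: pen down
Final: pos=(-26.944,-2.562), heading=270, 7 segment(s) drawn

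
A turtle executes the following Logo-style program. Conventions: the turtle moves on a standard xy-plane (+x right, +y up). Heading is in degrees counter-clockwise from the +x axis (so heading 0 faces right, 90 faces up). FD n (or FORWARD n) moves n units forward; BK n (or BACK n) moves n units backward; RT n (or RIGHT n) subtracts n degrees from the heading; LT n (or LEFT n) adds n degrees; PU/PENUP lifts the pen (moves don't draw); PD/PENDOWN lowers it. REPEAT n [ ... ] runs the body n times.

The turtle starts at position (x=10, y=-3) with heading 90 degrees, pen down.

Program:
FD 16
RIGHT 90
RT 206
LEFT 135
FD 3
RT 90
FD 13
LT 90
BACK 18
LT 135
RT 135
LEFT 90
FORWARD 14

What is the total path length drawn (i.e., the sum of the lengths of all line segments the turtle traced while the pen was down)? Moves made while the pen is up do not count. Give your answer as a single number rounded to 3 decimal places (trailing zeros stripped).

Executing turtle program step by step:
Start: pos=(10,-3), heading=90, pen down
FD 16: (10,-3) -> (10,13) [heading=90, draw]
RT 90: heading 90 -> 0
RT 206: heading 0 -> 154
LT 135: heading 154 -> 289
FD 3: (10,13) -> (10.977,10.163) [heading=289, draw]
RT 90: heading 289 -> 199
FD 13: (10.977,10.163) -> (-1.315,5.931) [heading=199, draw]
LT 90: heading 199 -> 289
BK 18: (-1.315,5.931) -> (-7.175,22.95) [heading=289, draw]
LT 135: heading 289 -> 64
RT 135: heading 64 -> 289
LT 90: heading 289 -> 19
FD 14: (-7.175,22.95) -> (6.062,27.508) [heading=19, draw]
Final: pos=(6.062,27.508), heading=19, 5 segment(s) drawn

Segment lengths:
  seg 1: (10,-3) -> (10,13), length = 16
  seg 2: (10,13) -> (10.977,10.163), length = 3
  seg 3: (10.977,10.163) -> (-1.315,5.931), length = 13
  seg 4: (-1.315,5.931) -> (-7.175,22.95), length = 18
  seg 5: (-7.175,22.95) -> (6.062,27.508), length = 14
Total = 64

Answer: 64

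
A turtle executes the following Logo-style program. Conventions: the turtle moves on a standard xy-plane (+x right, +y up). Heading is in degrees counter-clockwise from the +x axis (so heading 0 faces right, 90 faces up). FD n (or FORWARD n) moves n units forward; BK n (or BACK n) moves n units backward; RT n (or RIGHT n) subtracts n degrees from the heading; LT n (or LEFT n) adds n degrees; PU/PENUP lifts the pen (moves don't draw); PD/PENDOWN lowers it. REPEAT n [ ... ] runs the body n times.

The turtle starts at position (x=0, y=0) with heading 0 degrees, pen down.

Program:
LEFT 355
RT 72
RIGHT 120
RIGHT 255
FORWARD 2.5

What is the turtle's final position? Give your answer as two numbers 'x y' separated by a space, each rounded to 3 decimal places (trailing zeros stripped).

Answer: -0.087 -2.498

Derivation:
Executing turtle program step by step:
Start: pos=(0,0), heading=0, pen down
LT 355: heading 0 -> 355
RT 72: heading 355 -> 283
RT 120: heading 283 -> 163
RT 255: heading 163 -> 268
FD 2.5: (0,0) -> (-0.087,-2.498) [heading=268, draw]
Final: pos=(-0.087,-2.498), heading=268, 1 segment(s) drawn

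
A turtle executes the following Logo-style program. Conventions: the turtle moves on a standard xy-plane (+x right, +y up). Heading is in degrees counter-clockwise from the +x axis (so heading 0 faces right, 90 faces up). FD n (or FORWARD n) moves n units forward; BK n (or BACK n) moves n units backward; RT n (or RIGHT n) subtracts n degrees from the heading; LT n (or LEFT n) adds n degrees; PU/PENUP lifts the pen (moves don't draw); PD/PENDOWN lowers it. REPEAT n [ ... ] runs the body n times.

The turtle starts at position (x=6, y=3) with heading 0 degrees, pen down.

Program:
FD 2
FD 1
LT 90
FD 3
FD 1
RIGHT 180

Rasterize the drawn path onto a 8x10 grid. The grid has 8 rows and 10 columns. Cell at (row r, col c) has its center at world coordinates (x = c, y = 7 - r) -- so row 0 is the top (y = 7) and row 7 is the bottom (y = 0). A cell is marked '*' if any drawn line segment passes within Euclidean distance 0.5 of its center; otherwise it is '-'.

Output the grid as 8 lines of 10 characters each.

Segment 0: (6,3) -> (8,3)
Segment 1: (8,3) -> (9,3)
Segment 2: (9,3) -> (9,6)
Segment 3: (9,6) -> (9,7)

Answer: ---------*
---------*
---------*
---------*
------****
----------
----------
----------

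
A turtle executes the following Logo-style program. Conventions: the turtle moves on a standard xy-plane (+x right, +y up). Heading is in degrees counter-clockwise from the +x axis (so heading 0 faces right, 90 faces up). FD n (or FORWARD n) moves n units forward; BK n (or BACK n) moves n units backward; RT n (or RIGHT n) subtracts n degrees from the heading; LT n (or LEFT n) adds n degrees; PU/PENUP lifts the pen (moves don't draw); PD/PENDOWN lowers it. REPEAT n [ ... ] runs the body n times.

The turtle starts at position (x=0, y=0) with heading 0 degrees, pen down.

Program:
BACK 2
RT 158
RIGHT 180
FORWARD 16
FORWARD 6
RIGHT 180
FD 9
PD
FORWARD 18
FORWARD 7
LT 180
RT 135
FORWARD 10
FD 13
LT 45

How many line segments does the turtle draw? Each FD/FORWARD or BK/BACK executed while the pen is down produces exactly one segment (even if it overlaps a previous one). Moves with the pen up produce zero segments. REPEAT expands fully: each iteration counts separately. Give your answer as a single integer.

Executing turtle program step by step:
Start: pos=(0,0), heading=0, pen down
BK 2: (0,0) -> (-2,0) [heading=0, draw]
RT 158: heading 0 -> 202
RT 180: heading 202 -> 22
FD 16: (-2,0) -> (12.835,5.994) [heading=22, draw]
FD 6: (12.835,5.994) -> (18.398,8.241) [heading=22, draw]
RT 180: heading 22 -> 202
FD 9: (18.398,8.241) -> (10.053,4.87) [heading=202, draw]
PD: pen down
FD 18: (10.053,4.87) -> (-6.636,-1.873) [heading=202, draw]
FD 7: (-6.636,-1.873) -> (-13.126,-4.495) [heading=202, draw]
LT 180: heading 202 -> 22
RT 135: heading 22 -> 247
FD 10: (-13.126,-4.495) -> (-17.034,-13.7) [heading=247, draw]
FD 13: (-17.034,-13.7) -> (-22.113,-25.667) [heading=247, draw]
LT 45: heading 247 -> 292
Final: pos=(-22.113,-25.667), heading=292, 8 segment(s) drawn
Segments drawn: 8

Answer: 8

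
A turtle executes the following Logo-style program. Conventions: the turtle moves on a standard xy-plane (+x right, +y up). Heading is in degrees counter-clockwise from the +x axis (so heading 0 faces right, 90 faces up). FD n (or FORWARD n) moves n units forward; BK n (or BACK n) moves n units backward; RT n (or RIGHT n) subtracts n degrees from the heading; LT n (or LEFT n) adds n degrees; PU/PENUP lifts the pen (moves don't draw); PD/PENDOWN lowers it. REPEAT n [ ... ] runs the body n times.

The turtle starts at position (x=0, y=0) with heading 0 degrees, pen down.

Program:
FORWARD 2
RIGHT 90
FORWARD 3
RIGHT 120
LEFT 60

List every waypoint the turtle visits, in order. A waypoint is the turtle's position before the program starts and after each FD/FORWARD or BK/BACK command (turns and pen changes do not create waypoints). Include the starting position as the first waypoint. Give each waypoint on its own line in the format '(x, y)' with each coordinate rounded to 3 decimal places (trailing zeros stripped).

Answer: (0, 0)
(2, 0)
(2, -3)

Derivation:
Executing turtle program step by step:
Start: pos=(0,0), heading=0, pen down
FD 2: (0,0) -> (2,0) [heading=0, draw]
RT 90: heading 0 -> 270
FD 3: (2,0) -> (2,-3) [heading=270, draw]
RT 120: heading 270 -> 150
LT 60: heading 150 -> 210
Final: pos=(2,-3), heading=210, 2 segment(s) drawn
Waypoints (3 total):
(0, 0)
(2, 0)
(2, -3)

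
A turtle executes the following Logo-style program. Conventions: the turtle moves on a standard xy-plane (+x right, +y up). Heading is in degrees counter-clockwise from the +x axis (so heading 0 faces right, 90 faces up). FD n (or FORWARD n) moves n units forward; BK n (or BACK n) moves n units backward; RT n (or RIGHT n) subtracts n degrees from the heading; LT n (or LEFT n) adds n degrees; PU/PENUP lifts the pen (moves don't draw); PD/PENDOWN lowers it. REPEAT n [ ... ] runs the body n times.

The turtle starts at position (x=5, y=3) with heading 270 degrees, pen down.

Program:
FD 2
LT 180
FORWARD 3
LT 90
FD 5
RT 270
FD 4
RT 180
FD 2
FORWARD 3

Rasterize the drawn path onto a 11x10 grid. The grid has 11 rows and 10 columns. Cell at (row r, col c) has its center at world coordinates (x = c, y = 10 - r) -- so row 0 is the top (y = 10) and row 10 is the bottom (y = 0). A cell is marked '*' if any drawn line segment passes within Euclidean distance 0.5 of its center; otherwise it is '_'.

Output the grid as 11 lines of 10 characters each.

Segment 0: (5,3) -> (5,1)
Segment 1: (5,1) -> (5,4)
Segment 2: (5,4) -> (0,4)
Segment 3: (0,4) -> (0,0)
Segment 4: (0,0) -> (0,2)
Segment 5: (0,2) -> (0,5)

Answer: __________
__________
__________
__________
__________
*_________
******____
*____*____
*____*____
*____*____
*_________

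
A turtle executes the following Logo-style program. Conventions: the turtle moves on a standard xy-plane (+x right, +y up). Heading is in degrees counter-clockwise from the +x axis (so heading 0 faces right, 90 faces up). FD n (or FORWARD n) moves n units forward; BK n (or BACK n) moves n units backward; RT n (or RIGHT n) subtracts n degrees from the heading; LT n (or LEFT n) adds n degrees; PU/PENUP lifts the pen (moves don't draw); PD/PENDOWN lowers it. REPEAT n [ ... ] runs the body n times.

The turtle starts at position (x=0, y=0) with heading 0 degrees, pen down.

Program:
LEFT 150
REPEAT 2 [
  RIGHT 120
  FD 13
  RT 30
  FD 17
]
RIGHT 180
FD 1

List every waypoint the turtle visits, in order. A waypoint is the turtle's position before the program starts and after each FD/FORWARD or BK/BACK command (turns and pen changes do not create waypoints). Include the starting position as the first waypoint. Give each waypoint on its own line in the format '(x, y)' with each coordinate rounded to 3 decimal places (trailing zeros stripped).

Answer: (0, 0)
(11.258, 6.5)
(28.258, 6.5)
(21.758, -4.758)
(7.036, -13.258)
(7.902, -12.758)

Derivation:
Executing turtle program step by step:
Start: pos=(0,0), heading=0, pen down
LT 150: heading 0 -> 150
REPEAT 2 [
  -- iteration 1/2 --
  RT 120: heading 150 -> 30
  FD 13: (0,0) -> (11.258,6.5) [heading=30, draw]
  RT 30: heading 30 -> 0
  FD 17: (11.258,6.5) -> (28.258,6.5) [heading=0, draw]
  -- iteration 2/2 --
  RT 120: heading 0 -> 240
  FD 13: (28.258,6.5) -> (21.758,-4.758) [heading=240, draw]
  RT 30: heading 240 -> 210
  FD 17: (21.758,-4.758) -> (7.036,-13.258) [heading=210, draw]
]
RT 180: heading 210 -> 30
FD 1: (7.036,-13.258) -> (7.902,-12.758) [heading=30, draw]
Final: pos=(7.902,-12.758), heading=30, 5 segment(s) drawn
Waypoints (6 total):
(0, 0)
(11.258, 6.5)
(28.258, 6.5)
(21.758, -4.758)
(7.036, -13.258)
(7.902, -12.758)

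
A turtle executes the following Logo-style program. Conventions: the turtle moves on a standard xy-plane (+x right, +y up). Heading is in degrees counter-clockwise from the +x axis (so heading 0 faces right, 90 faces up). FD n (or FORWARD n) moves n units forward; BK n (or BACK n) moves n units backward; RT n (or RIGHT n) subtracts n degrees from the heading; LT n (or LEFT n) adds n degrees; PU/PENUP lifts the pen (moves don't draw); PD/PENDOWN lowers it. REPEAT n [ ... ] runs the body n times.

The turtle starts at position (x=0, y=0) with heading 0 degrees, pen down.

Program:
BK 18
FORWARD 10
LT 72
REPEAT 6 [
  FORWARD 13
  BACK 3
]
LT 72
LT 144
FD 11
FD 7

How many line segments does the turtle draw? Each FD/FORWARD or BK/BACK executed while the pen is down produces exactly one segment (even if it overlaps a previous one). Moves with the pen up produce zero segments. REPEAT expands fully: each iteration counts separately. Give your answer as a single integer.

Executing turtle program step by step:
Start: pos=(0,0), heading=0, pen down
BK 18: (0,0) -> (-18,0) [heading=0, draw]
FD 10: (-18,0) -> (-8,0) [heading=0, draw]
LT 72: heading 0 -> 72
REPEAT 6 [
  -- iteration 1/6 --
  FD 13: (-8,0) -> (-3.983,12.364) [heading=72, draw]
  BK 3: (-3.983,12.364) -> (-4.91,9.511) [heading=72, draw]
  -- iteration 2/6 --
  FD 13: (-4.91,9.511) -> (-0.893,21.874) [heading=72, draw]
  BK 3: (-0.893,21.874) -> (-1.82,19.021) [heading=72, draw]
  -- iteration 3/6 --
  FD 13: (-1.82,19.021) -> (2.198,31.385) [heading=72, draw]
  BK 3: (2.198,31.385) -> (1.271,28.532) [heading=72, draw]
  -- iteration 4/6 --
  FD 13: (1.271,28.532) -> (5.288,40.895) [heading=72, draw]
  BK 3: (5.288,40.895) -> (4.361,38.042) [heading=72, draw]
  -- iteration 5/6 --
  FD 13: (4.361,38.042) -> (8.378,50.406) [heading=72, draw]
  BK 3: (8.378,50.406) -> (7.451,47.553) [heading=72, draw]
  -- iteration 6/6 --
  FD 13: (7.451,47.553) -> (11.468,59.917) [heading=72, draw]
  BK 3: (11.468,59.917) -> (10.541,57.063) [heading=72, draw]
]
LT 72: heading 72 -> 144
LT 144: heading 144 -> 288
FD 11: (10.541,57.063) -> (13.94,46.602) [heading=288, draw]
FD 7: (13.94,46.602) -> (16.103,39.944) [heading=288, draw]
Final: pos=(16.103,39.944), heading=288, 16 segment(s) drawn
Segments drawn: 16

Answer: 16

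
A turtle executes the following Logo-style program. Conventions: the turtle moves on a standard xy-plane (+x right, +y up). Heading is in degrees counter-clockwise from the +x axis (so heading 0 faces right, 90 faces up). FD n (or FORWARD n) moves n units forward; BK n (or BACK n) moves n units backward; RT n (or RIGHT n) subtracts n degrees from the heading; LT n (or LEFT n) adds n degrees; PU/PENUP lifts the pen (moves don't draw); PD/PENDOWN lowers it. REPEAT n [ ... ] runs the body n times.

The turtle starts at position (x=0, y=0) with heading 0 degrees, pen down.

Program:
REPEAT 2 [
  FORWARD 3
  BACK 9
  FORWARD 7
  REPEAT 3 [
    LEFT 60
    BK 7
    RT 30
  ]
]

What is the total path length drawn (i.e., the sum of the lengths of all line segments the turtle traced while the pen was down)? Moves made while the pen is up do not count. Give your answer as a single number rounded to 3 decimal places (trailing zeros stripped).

Answer: 80

Derivation:
Executing turtle program step by step:
Start: pos=(0,0), heading=0, pen down
REPEAT 2 [
  -- iteration 1/2 --
  FD 3: (0,0) -> (3,0) [heading=0, draw]
  BK 9: (3,0) -> (-6,0) [heading=0, draw]
  FD 7: (-6,0) -> (1,0) [heading=0, draw]
  REPEAT 3 [
    -- iteration 1/3 --
    LT 60: heading 0 -> 60
    BK 7: (1,0) -> (-2.5,-6.062) [heading=60, draw]
    RT 30: heading 60 -> 30
    -- iteration 2/3 --
    LT 60: heading 30 -> 90
    BK 7: (-2.5,-6.062) -> (-2.5,-13.062) [heading=90, draw]
    RT 30: heading 90 -> 60
    -- iteration 3/3 --
    LT 60: heading 60 -> 120
    BK 7: (-2.5,-13.062) -> (1,-19.124) [heading=120, draw]
    RT 30: heading 120 -> 90
  ]
  -- iteration 2/2 --
  FD 3: (1,-19.124) -> (1,-16.124) [heading=90, draw]
  BK 9: (1,-16.124) -> (1,-25.124) [heading=90, draw]
  FD 7: (1,-25.124) -> (1,-18.124) [heading=90, draw]
  REPEAT 3 [
    -- iteration 1/3 --
    LT 60: heading 90 -> 150
    BK 7: (1,-18.124) -> (7.062,-21.624) [heading=150, draw]
    RT 30: heading 150 -> 120
    -- iteration 2/3 --
    LT 60: heading 120 -> 180
    BK 7: (7.062,-21.624) -> (14.062,-21.624) [heading=180, draw]
    RT 30: heading 180 -> 150
    -- iteration 3/3 --
    LT 60: heading 150 -> 210
    BK 7: (14.062,-21.624) -> (20.124,-18.124) [heading=210, draw]
    RT 30: heading 210 -> 180
  ]
]
Final: pos=(20.124,-18.124), heading=180, 12 segment(s) drawn

Segment lengths:
  seg 1: (0,0) -> (3,0), length = 3
  seg 2: (3,0) -> (-6,0), length = 9
  seg 3: (-6,0) -> (1,0), length = 7
  seg 4: (1,0) -> (-2.5,-6.062), length = 7
  seg 5: (-2.5,-6.062) -> (-2.5,-13.062), length = 7
  seg 6: (-2.5,-13.062) -> (1,-19.124), length = 7
  seg 7: (1,-19.124) -> (1,-16.124), length = 3
  seg 8: (1,-16.124) -> (1,-25.124), length = 9
  seg 9: (1,-25.124) -> (1,-18.124), length = 7
  seg 10: (1,-18.124) -> (7.062,-21.624), length = 7
  seg 11: (7.062,-21.624) -> (14.062,-21.624), length = 7
  seg 12: (14.062,-21.624) -> (20.124,-18.124), length = 7
Total = 80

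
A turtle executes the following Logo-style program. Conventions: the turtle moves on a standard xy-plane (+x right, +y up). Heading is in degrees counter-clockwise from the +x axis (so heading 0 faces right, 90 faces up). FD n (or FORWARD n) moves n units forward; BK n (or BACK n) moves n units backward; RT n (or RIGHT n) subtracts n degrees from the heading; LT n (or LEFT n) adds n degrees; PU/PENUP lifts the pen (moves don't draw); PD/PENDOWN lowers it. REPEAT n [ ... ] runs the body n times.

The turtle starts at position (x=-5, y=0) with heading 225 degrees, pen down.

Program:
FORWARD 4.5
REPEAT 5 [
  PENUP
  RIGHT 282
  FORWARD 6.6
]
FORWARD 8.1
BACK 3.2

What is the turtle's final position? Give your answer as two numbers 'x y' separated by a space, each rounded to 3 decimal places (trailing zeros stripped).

Answer: -9.026 -10.596

Derivation:
Executing turtle program step by step:
Start: pos=(-5,0), heading=225, pen down
FD 4.5: (-5,0) -> (-8.182,-3.182) [heading=225, draw]
REPEAT 5 [
  -- iteration 1/5 --
  PU: pen up
  RT 282: heading 225 -> 303
  FD 6.6: (-8.182,-3.182) -> (-4.587,-8.717) [heading=303, move]
  -- iteration 2/5 --
  PU: pen up
  RT 282: heading 303 -> 21
  FD 6.6: (-4.587,-8.717) -> (1.574,-6.352) [heading=21, move]
  -- iteration 3/5 --
  PU: pen up
  RT 282: heading 21 -> 99
  FD 6.6: (1.574,-6.352) -> (0.542,0.167) [heading=99, move]
  -- iteration 4/5 --
  PU: pen up
  RT 282: heading 99 -> 177
  FD 6.6: (0.542,0.167) -> (-6.049,0.512) [heading=177, move]
  -- iteration 5/5 --
  PU: pen up
  RT 282: heading 177 -> 255
  FD 6.6: (-6.049,0.512) -> (-7.757,-5.863) [heading=255, move]
]
FD 8.1: (-7.757,-5.863) -> (-9.854,-13.687) [heading=255, move]
BK 3.2: (-9.854,-13.687) -> (-9.026,-10.596) [heading=255, move]
Final: pos=(-9.026,-10.596), heading=255, 1 segment(s) drawn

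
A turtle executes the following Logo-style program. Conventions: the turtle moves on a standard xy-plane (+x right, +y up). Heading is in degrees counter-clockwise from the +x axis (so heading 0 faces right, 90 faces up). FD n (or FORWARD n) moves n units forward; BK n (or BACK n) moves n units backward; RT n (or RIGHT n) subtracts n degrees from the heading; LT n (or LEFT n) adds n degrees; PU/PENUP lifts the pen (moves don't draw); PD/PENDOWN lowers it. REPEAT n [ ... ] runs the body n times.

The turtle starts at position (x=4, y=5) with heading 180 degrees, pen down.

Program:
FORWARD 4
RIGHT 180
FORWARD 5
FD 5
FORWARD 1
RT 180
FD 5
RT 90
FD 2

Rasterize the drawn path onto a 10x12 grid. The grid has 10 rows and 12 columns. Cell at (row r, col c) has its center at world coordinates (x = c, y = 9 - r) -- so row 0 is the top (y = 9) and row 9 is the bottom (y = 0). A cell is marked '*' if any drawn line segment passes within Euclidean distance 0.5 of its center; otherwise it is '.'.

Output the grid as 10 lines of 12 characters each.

Segment 0: (4,5) -> (0,5)
Segment 1: (0,5) -> (5,5)
Segment 2: (5,5) -> (10,5)
Segment 3: (10,5) -> (11,5)
Segment 4: (11,5) -> (6,5)
Segment 5: (6,5) -> (6,7)

Answer: ............
............
......*.....
......*.....
************
............
............
............
............
............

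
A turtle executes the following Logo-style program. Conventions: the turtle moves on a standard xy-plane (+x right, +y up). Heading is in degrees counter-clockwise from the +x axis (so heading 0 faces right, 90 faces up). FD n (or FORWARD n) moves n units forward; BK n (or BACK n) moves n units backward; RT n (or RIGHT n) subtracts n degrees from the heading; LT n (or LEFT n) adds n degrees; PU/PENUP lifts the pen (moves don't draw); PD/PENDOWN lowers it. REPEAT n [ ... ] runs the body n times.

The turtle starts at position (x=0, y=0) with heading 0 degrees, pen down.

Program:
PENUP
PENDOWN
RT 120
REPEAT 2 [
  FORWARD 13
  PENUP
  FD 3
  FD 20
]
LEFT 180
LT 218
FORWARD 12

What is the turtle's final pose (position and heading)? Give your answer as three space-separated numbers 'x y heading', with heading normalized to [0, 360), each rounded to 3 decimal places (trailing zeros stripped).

Answer: -34.33 -74.237 278

Derivation:
Executing turtle program step by step:
Start: pos=(0,0), heading=0, pen down
PU: pen up
PD: pen down
RT 120: heading 0 -> 240
REPEAT 2 [
  -- iteration 1/2 --
  FD 13: (0,0) -> (-6.5,-11.258) [heading=240, draw]
  PU: pen up
  FD 3: (-6.5,-11.258) -> (-8,-13.856) [heading=240, move]
  FD 20: (-8,-13.856) -> (-18,-31.177) [heading=240, move]
  -- iteration 2/2 --
  FD 13: (-18,-31.177) -> (-24.5,-42.435) [heading=240, move]
  PU: pen up
  FD 3: (-24.5,-42.435) -> (-26,-45.033) [heading=240, move]
  FD 20: (-26,-45.033) -> (-36,-62.354) [heading=240, move]
]
LT 180: heading 240 -> 60
LT 218: heading 60 -> 278
FD 12: (-36,-62.354) -> (-34.33,-74.237) [heading=278, move]
Final: pos=(-34.33,-74.237), heading=278, 1 segment(s) drawn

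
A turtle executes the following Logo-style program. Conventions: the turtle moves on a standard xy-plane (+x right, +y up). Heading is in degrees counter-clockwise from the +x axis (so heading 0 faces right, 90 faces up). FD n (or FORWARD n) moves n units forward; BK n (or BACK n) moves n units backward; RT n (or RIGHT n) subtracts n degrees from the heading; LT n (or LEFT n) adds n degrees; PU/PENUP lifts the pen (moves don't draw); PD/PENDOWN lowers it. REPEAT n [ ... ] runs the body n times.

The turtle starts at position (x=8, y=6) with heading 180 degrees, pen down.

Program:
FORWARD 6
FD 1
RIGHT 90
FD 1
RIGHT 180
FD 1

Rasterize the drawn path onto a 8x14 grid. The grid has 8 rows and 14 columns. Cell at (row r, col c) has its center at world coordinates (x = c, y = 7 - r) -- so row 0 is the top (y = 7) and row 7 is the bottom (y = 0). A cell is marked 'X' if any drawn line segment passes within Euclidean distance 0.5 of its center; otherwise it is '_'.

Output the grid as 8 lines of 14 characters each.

Answer: _X____________
_XXXXXXXX_____
______________
______________
______________
______________
______________
______________

Derivation:
Segment 0: (8,6) -> (2,6)
Segment 1: (2,6) -> (1,6)
Segment 2: (1,6) -> (1,7)
Segment 3: (1,7) -> (1,6)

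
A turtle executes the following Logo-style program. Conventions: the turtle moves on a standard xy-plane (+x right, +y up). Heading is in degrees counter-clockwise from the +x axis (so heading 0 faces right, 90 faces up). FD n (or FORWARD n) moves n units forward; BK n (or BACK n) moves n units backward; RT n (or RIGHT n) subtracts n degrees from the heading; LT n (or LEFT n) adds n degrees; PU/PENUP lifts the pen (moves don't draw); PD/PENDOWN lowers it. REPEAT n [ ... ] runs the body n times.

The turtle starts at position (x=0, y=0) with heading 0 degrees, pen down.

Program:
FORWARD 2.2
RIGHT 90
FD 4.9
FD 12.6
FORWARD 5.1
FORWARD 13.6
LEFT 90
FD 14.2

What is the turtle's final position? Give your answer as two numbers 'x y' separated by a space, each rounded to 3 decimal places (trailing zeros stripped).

Executing turtle program step by step:
Start: pos=(0,0), heading=0, pen down
FD 2.2: (0,0) -> (2.2,0) [heading=0, draw]
RT 90: heading 0 -> 270
FD 4.9: (2.2,0) -> (2.2,-4.9) [heading=270, draw]
FD 12.6: (2.2,-4.9) -> (2.2,-17.5) [heading=270, draw]
FD 5.1: (2.2,-17.5) -> (2.2,-22.6) [heading=270, draw]
FD 13.6: (2.2,-22.6) -> (2.2,-36.2) [heading=270, draw]
LT 90: heading 270 -> 0
FD 14.2: (2.2,-36.2) -> (16.4,-36.2) [heading=0, draw]
Final: pos=(16.4,-36.2), heading=0, 6 segment(s) drawn

Answer: 16.4 -36.2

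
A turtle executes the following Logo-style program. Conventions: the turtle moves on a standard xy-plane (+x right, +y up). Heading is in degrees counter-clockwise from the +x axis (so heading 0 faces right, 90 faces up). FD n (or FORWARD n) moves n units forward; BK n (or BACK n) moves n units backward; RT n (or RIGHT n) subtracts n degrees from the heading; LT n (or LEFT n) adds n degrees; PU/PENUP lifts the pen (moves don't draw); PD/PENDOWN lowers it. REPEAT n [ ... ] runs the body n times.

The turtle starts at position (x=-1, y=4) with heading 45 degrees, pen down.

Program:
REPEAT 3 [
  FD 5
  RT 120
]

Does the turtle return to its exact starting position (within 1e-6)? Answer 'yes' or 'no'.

Answer: yes

Derivation:
Executing turtle program step by step:
Start: pos=(-1,4), heading=45, pen down
REPEAT 3 [
  -- iteration 1/3 --
  FD 5: (-1,4) -> (2.536,7.536) [heading=45, draw]
  RT 120: heading 45 -> 285
  -- iteration 2/3 --
  FD 5: (2.536,7.536) -> (3.83,2.706) [heading=285, draw]
  RT 120: heading 285 -> 165
  -- iteration 3/3 --
  FD 5: (3.83,2.706) -> (-1,4) [heading=165, draw]
  RT 120: heading 165 -> 45
]
Final: pos=(-1,4), heading=45, 3 segment(s) drawn

Start position: (-1, 4)
Final position: (-1, 4)
Distance = 0; < 1e-6 -> CLOSED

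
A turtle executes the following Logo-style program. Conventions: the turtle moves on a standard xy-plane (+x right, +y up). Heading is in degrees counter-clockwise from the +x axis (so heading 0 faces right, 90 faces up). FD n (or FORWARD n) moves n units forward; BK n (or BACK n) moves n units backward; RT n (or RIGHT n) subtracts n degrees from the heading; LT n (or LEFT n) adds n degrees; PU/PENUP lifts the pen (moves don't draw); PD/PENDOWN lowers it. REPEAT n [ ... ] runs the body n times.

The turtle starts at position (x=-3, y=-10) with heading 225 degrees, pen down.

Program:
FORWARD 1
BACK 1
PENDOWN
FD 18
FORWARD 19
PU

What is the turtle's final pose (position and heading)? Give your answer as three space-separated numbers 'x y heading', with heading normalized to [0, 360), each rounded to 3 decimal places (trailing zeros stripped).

Answer: -29.163 -36.163 225

Derivation:
Executing turtle program step by step:
Start: pos=(-3,-10), heading=225, pen down
FD 1: (-3,-10) -> (-3.707,-10.707) [heading=225, draw]
BK 1: (-3.707,-10.707) -> (-3,-10) [heading=225, draw]
PD: pen down
FD 18: (-3,-10) -> (-15.728,-22.728) [heading=225, draw]
FD 19: (-15.728,-22.728) -> (-29.163,-36.163) [heading=225, draw]
PU: pen up
Final: pos=(-29.163,-36.163), heading=225, 4 segment(s) drawn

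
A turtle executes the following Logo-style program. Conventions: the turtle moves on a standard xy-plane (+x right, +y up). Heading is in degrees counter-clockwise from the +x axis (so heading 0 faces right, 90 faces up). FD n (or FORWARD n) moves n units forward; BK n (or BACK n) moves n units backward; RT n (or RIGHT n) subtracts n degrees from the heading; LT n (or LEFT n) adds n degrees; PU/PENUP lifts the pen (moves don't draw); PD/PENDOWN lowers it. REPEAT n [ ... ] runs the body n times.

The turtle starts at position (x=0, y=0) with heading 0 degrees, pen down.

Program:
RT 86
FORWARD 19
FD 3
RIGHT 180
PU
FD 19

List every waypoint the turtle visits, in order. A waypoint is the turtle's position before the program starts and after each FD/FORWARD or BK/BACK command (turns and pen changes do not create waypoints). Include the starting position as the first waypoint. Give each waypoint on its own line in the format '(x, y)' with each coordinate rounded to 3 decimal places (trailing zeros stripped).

Answer: (0, 0)
(1.325, -18.954)
(1.535, -21.946)
(0.209, -2.993)

Derivation:
Executing turtle program step by step:
Start: pos=(0,0), heading=0, pen down
RT 86: heading 0 -> 274
FD 19: (0,0) -> (1.325,-18.954) [heading=274, draw]
FD 3: (1.325,-18.954) -> (1.535,-21.946) [heading=274, draw]
RT 180: heading 274 -> 94
PU: pen up
FD 19: (1.535,-21.946) -> (0.209,-2.993) [heading=94, move]
Final: pos=(0.209,-2.993), heading=94, 2 segment(s) drawn
Waypoints (4 total):
(0, 0)
(1.325, -18.954)
(1.535, -21.946)
(0.209, -2.993)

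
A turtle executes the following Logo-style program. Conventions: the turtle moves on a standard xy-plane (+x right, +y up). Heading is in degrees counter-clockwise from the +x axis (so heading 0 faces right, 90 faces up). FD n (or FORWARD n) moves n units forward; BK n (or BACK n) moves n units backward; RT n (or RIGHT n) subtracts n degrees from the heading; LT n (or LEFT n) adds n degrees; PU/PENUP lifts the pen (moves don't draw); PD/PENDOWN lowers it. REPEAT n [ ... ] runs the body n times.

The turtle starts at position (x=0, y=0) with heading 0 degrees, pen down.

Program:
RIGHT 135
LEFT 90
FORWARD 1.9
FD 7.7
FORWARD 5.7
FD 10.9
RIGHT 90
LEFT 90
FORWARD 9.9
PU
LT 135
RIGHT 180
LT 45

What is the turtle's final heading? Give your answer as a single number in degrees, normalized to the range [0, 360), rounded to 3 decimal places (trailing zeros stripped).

Answer: 315

Derivation:
Executing turtle program step by step:
Start: pos=(0,0), heading=0, pen down
RT 135: heading 0 -> 225
LT 90: heading 225 -> 315
FD 1.9: (0,0) -> (1.344,-1.344) [heading=315, draw]
FD 7.7: (1.344,-1.344) -> (6.788,-6.788) [heading=315, draw]
FD 5.7: (6.788,-6.788) -> (10.819,-10.819) [heading=315, draw]
FD 10.9: (10.819,-10.819) -> (18.526,-18.526) [heading=315, draw]
RT 90: heading 315 -> 225
LT 90: heading 225 -> 315
FD 9.9: (18.526,-18.526) -> (25.527,-25.527) [heading=315, draw]
PU: pen up
LT 135: heading 315 -> 90
RT 180: heading 90 -> 270
LT 45: heading 270 -> 315
Final: pos=(25.527,-25.527), heading=315, 5 segment(s) drawn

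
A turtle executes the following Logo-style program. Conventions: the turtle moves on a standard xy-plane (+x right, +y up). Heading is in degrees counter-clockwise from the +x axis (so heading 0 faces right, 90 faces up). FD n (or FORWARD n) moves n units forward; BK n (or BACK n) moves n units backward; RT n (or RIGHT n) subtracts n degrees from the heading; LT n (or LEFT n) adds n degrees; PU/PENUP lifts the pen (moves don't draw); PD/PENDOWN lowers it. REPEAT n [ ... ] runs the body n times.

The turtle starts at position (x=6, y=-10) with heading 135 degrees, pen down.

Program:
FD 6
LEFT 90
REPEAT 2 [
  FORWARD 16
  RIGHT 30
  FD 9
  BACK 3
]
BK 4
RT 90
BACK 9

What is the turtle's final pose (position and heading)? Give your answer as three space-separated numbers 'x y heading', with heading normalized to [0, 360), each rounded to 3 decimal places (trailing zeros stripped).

Executing turtle program step by step:
Start: pos=(6,-10), heading=135, pen down
FD 6: (6,-10) -> (1.757,-5.757) [heading=135, draw]
LT 90: heading 135 -> 225
REPEAT 2 [
  -- iteration 1/2 --
  FD 16: (1.757,-5.757) -> (-9.556,-17.071) [heading=225, draw]
  RT 30: heading 225 -> 195
  FD 9: (-9.556,-17.071) -> (-18.25,-19.4) [heading=195, draw]
  BK 3: (-18.25,-19.4) -> (-15.352,-18.624) [heading=195, draw]
  -- iteration 2/2 --
  FD 16: (-15.352,-18.624) -> (-30.807,-22.765) [heading=195, draw]
  RT 30: heading 195 -> 165
  FD 9: (-30.807,-22.765) -> (-39.5,-20.436) [heading=165, draw]
  BK 3: (-39.5,-20.436) -> (-36.602,-21.212) [heading=165, draw]
]
BK 4: (-36.602,-21.212) -> (-32.739,-22.247) [heading=165, draw]
RT 90: heading 165 -> 75
BK 9: (-32.739,-22.247) -> (-35.068,-30.941) [heading=75, draw]
Final: pos=(-35.068,-30.941), heading=75, 9 segment(s) drawn

Answer: -35.068 -30.941 75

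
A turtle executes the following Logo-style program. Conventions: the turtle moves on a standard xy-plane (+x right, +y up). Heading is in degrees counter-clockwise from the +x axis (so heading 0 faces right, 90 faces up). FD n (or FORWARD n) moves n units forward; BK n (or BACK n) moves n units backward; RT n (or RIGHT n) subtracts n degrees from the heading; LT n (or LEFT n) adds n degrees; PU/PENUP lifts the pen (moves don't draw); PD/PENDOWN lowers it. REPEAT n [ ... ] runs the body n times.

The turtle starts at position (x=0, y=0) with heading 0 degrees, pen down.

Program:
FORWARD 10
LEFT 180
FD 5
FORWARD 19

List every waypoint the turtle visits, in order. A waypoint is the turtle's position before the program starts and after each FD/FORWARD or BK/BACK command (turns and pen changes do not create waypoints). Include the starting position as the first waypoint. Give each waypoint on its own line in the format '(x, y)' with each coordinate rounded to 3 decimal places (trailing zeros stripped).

Answer: (0, 0)
(10, 0)
(5, 0)
(-14, 0)

Derivation:
Executing turtle program step by step:
Start: pos=(0,0), heading=0, pen down
FD 10: (0,0) -> (10,0) [heading=0, draw]
LT 180: heading 0 -> 180
FD 5: (10,0) -> (5,0) [heading=180, draw]
FD 19: (5,0) -> (-14,0) [heading=180, draw]
Final: pos=(-14,0), heading=180, 3 segment(s) drawn
Waypoints (4 total):
(0, 0)
(10, 0)
(5, 0)
(-14, 0)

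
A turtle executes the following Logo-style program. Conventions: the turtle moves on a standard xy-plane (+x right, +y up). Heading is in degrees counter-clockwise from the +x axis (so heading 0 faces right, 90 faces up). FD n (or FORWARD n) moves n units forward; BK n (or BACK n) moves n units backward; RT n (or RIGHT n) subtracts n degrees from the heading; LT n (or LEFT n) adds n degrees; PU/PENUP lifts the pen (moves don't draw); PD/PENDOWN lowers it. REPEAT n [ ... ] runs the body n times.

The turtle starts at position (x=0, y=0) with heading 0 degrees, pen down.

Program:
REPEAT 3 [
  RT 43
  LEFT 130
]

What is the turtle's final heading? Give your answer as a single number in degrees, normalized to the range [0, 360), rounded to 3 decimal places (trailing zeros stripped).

Answer: 261

Derivation:
Executing turtle program step by step:
Start: pos=(0,0), heading=0, pen down
REPEAT 3 [
  -- iteration 1/3 --
  RT 43: heading 0 -> 317
  LT 130: heading 317 -> 87
  -- iteration 2/3 --
  RT 43: heading 87 -> 44
  LT 130: heading 44 -> 174
  -- iteration 3/3 --
  RT 43: heading 174 -> 131
  LT 130: heading 131 -> 261
]
Final: pos=(0,0), heading=261, 0 segment(s) drawn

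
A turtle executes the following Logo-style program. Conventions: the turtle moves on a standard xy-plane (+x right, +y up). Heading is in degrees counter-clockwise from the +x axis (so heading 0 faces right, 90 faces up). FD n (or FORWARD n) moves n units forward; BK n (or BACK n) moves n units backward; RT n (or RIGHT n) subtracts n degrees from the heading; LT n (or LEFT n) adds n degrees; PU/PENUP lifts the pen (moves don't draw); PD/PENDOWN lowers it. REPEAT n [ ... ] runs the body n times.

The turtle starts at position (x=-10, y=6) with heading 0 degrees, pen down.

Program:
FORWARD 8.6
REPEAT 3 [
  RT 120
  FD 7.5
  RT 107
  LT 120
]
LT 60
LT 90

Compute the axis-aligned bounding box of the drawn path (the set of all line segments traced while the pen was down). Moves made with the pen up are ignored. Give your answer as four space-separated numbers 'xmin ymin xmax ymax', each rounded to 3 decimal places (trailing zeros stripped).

Answer: -10.265 -0.495 -1.4 8.278

Derivation:
Executing turtle program step by step:
Start: pos=(-10,6), heading=0, pen down
FD 8.6: (-10,6) -> (-1.4,6) [heading=0, draw]
REPEAT 3 [
  -- iteration 1/3 --
  RT 120: heading 0 -> 240
  FD 7.5: (-1.4,6) -> (-5.15,-0.495) [heading=240, draw]
  RT 107: heading 240 -> 133
  LT 120: heading 133 -> 253
  -- iteration 2/3 --
  RT 120: heading 253 -> 133
  FD 7.5: (-5.15,-0.495) -> (-10.265,4.99) [heading=133, draw]
  RT 107: heading 133 -> 26
  LT 120: heading 26 -> 146
  -- iteration 3/3 --
  RT 120: heading 146 -> 26
  FD 7.5: (-10.265,4.99) -> (-3.524,8.278) [heading=26, draw]
  RT 107: heading 26 -> 279
  LT 120: heading 279 -> 39
]
LT 60: heading 39 -> 99
LT 90: heading 99 -> 189
Final: pos=(-3.524,8.278), heading=189, 4 segment(s) drawn

Segment endpoints: x in {-10.265, -10, -5.15, -3.524, -1.4}, y in {-0.495, 4.99, 6, 8.278}
xmin=-10.265, ymin=-0.495, xmax=-1.4, ymax=8.278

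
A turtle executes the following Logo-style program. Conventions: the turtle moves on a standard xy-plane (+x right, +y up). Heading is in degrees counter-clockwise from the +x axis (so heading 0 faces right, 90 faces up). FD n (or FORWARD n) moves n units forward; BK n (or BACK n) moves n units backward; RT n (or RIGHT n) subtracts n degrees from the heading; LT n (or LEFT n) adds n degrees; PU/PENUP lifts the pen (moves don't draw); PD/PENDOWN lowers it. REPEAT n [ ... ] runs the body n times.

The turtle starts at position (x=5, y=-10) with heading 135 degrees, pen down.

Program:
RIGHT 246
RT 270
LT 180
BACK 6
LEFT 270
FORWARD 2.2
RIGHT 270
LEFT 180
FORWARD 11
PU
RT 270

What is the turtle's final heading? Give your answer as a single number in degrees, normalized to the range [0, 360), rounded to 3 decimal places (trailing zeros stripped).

Executing turtle program step by step:
Start: pos=(5,-10), heading=135, pen down
RT 246: heading 135 -> 249
RT 270: heading 249 -> 339
LT 180: heading 339 -> 159
BK 6: (5,-10) -> (10.601,-12.15) [heading=159, draw]
LT 270: heading 159 -> 69
FD 2.2: (10.601,-12.15) -> (11.39,-10.096) [heading=69, draw]
RT 270: heading 69 -> 159
LT 180: heading 159 -> 339
FD 11: (11.39,-10.096) -> (21.659,-14.038) [heading=339, draw]
PU: pen up
RT 270: heading 339 -> 69
Final: pos=(21.659,-14.038), heading=69, 3 segment(s) drawn

Answer: 69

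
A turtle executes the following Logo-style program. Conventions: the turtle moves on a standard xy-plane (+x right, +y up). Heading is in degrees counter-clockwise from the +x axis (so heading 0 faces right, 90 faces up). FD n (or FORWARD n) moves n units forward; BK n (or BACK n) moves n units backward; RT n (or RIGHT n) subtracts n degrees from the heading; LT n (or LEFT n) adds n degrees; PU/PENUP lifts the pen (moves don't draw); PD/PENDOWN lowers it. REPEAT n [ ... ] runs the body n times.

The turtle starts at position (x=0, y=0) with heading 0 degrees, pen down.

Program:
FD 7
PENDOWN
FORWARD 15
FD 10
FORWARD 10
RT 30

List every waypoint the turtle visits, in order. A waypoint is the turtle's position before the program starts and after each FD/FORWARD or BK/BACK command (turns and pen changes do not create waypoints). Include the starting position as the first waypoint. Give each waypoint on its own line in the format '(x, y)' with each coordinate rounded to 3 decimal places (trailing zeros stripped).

Executing turtle program step by step:
Start: pos=(0,0), heading=0, pen down
FD 7: (0,0) -> (7,0) [heading=0, draw]
PD: pen down
FD 15: (7,0) -> (22,0) [heading=0, draw]
FD 10: (22,0) -> (32,0) [heading=0, draw]
FD 10: (32,0) -> (42,0) [heading=0, draw]
RT 30: heading 0 -> 330
Final: pos=(42,0), heading=330, 4 segment(s) drawn
Waypoints (5 total):
(0, 0)
(7, 0)
(22, 0)
(32, 0)
(42, 0)

Answer: (0, 0)
(7, 0)
(22, 0)
(32, 0)
(42, 0)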